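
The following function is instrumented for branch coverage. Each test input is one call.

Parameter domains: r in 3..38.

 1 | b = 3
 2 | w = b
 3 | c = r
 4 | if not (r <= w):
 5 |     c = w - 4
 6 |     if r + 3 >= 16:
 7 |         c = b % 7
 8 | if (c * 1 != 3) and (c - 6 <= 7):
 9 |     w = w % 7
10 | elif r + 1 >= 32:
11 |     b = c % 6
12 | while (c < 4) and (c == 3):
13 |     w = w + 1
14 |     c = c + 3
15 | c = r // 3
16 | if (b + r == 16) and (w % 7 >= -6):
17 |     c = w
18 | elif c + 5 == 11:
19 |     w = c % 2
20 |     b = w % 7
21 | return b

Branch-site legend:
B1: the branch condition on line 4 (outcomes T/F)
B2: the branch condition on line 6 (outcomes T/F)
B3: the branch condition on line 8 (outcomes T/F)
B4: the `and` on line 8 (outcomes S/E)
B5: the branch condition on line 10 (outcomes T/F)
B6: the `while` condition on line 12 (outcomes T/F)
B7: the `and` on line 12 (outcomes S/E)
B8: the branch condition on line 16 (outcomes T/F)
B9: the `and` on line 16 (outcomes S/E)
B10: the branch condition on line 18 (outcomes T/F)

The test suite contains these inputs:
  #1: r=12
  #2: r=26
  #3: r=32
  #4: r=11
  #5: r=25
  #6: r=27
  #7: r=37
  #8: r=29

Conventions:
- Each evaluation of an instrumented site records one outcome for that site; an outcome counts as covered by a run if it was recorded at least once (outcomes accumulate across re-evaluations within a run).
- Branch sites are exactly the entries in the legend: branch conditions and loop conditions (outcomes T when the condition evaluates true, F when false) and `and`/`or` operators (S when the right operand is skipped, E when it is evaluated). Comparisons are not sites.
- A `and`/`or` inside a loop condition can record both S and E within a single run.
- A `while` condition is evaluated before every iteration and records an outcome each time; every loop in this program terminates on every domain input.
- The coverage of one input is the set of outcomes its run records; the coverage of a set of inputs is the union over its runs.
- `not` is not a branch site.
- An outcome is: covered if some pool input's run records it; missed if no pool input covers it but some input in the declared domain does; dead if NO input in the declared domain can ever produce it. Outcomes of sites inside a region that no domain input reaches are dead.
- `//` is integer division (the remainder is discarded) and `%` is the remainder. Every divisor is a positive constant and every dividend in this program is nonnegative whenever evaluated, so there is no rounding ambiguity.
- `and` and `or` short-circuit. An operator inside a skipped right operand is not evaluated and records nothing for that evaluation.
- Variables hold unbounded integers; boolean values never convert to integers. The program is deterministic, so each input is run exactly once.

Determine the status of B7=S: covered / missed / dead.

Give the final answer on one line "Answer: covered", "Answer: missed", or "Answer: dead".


B7=S is recorded by pool input(s) 2, 3, 5, 6, 7, 8 -> covered
Answer: covered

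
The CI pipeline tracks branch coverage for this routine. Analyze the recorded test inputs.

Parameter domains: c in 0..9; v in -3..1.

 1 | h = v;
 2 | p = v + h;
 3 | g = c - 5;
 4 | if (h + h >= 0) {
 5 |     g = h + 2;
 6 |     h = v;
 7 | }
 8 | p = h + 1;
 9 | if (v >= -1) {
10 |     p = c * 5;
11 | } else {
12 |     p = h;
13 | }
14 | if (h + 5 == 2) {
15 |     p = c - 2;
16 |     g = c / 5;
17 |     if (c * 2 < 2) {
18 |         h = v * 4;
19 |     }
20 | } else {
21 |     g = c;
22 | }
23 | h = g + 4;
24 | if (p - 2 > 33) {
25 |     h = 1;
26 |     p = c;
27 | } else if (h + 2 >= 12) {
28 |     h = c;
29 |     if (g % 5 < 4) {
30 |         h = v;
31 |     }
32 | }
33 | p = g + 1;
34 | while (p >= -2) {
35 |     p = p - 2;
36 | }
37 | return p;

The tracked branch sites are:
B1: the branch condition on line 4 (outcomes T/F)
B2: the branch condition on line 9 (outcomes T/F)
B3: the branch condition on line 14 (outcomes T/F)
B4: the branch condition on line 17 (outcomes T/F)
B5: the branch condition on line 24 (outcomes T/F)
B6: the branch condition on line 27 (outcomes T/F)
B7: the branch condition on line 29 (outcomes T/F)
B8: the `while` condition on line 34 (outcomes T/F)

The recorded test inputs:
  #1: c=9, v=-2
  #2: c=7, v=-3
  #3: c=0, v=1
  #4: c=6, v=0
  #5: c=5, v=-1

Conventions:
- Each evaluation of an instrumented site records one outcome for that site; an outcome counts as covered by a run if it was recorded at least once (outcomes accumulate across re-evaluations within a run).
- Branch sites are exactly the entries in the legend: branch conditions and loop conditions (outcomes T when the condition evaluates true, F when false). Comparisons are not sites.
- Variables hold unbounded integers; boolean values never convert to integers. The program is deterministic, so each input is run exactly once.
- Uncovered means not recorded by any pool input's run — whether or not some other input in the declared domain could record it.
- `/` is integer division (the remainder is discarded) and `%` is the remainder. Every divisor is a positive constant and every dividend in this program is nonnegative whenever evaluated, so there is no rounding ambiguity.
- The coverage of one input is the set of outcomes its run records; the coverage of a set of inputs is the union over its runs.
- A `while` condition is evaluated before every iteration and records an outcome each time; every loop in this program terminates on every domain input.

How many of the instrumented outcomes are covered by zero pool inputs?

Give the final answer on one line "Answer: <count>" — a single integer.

#1 (c=9, v=-2) -> B1->F, B2->F, B3->F, B5->F, B6->T, B7->F, B8->T, B8->T, B8->T, B8->T, B8->T, B8->T, B8->T, B8->F; covered: B1=F, B2=F, B3=F, B5=F, B6=T, B7=F, B8=T, B8=F
#2 (c=7, v=-3) -> B1->F, B2->F, B3->T, B4->F, B5->F, B6->F, B8->T, B8->T, B8->T, B8->F; covered: B1=F, B2=F, B3=T, B4=F, B5=F, B6=F, B8=T, B8=F
#3 (c=0, v=1) -> B1->T, B2->T, B3->F, B5->F, B6->F, B8->T, B8->T, B8->F; covered: B1=T, B2=T, B3=F, B5=F, B6=F, B8=T, B8=F
#4 (c=6, v=0) -> B1->T, B2->T, B3->F, B5->F, B6->T, B7->T, B8->T, B8->T, B8->T, B8->T, B8->T, B8->F; covered: B1=T, B2=T, B3=F, B5=F, B6=T, B7=T, B8=T, B8=F
#5 (c=5, v=-1) -> B1->F, B2->T, B3->F, B5->F, B6->F, B8->T, B8->T, B8->T, B8->T, B8->T, B8->F; covered: B1=F, B2=T, B3=F, B5=F, B6=F, B8=T, B8=F
union over the pool: B1=T, B1=F, B2=T, B2=F, B3=T, B3=F, B4=F, B5=F, B6=T, B6=F, B7=T, B7=F, B8=T, B8=F
uncovered (2 of 16): B4=T, B5=T

Answer: 2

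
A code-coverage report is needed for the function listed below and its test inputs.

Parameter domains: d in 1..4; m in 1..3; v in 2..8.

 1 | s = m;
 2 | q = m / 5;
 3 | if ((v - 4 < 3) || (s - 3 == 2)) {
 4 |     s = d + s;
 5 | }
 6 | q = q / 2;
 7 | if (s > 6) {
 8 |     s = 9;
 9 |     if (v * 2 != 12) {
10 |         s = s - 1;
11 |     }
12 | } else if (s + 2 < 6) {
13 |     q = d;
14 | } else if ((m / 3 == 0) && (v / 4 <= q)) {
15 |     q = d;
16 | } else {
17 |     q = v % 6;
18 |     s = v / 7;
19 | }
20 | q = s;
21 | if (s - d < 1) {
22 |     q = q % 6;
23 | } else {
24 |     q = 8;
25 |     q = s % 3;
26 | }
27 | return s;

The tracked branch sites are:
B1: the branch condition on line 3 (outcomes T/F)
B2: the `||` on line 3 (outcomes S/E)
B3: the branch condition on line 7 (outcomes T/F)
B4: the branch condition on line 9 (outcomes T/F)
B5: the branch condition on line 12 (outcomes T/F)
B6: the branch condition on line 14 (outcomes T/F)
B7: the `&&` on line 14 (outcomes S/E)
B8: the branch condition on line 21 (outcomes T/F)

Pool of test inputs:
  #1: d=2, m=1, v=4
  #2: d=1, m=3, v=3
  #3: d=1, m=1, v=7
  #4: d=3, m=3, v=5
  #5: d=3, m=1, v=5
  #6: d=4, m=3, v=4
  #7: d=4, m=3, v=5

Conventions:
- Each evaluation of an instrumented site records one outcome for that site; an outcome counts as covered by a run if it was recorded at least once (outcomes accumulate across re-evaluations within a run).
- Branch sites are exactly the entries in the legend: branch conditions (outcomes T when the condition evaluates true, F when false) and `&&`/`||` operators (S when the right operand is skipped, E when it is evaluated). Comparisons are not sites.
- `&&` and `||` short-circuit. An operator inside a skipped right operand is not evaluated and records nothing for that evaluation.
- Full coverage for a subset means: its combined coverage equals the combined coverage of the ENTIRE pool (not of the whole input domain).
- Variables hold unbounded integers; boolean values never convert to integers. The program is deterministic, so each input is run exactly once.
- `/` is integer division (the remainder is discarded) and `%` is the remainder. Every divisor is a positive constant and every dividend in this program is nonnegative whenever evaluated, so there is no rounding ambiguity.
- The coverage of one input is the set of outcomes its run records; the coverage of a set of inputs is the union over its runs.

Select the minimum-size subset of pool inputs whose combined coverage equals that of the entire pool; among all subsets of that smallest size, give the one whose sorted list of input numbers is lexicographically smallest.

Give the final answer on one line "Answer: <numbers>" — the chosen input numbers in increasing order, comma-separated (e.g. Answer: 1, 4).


input #1 (d=2, m=1, v=4): events B2->S, B1->T, B3->F, B5->T, B8->F; covers B1=T, B2=S, B3=F, B5=T, B8=F
input #2 (d=1, m=3, v=3): events B2->S, B1->T, B3->F, B5->F, B7->S, B6->F, B8->T; covers B1=T, B2=S, B3=F, B5=F, B6=F, B7=S, B8=T
input #3 (d=1, m=1, v=7): events B2->E, B1->F, B3->F, B5->T, B8->T; covers B1=F, B2=E, B3=F, B5=T, B8=T
input #4 (d=3, m=3, v=5): events B2->S, B1->T, B3->F, B5->F, B7->S, B6->F, B8->T; covers B1=T, B2=S, B3=F, B5=F, B6=F, B7=S, B8=T
input #5 (d=3, m=1, v=5): events B2->S, B1->T, B3->F, B5->F, B7->E, B6->F, B8->T; covers B1=T, B2=S, B3=F, B5=F, B6=F, B7=E, B8=T
input #6 (d=4, m=3, v=4): events B2->S, B1->T, B3->T, B4->T, B8->F; covers B1=T, B2=S, B3=T, B4=T, B8=F
input #7 (d=4, m=3, v=5): events B2->S, B1->T, B3->T, B4->T, B8->F; covers B1=T, B2=S, B3=T, B4=T, B8=F
together the pool reaches 14 outcomes: B1=T, B1=F, B2=S, B2=E, B3=T, B3=F, B4=T, B5=T, B5=F, B6=F, B7=S, B7=E, B8=T, B8=F
no size-1 subset reaches all 14 outcomes (best union: 7/14)
no size-2 subset reaches all 14 outcomes (best union: 10/14)
no size-3 subset reaches all 14 outcomes (best union: 13/14)
the canonical winner is {2, 3, 5, 6}: size 4, full 14-outcome coverage, earliest index list among size-4 covers
Answer: 2, 3, 5, 6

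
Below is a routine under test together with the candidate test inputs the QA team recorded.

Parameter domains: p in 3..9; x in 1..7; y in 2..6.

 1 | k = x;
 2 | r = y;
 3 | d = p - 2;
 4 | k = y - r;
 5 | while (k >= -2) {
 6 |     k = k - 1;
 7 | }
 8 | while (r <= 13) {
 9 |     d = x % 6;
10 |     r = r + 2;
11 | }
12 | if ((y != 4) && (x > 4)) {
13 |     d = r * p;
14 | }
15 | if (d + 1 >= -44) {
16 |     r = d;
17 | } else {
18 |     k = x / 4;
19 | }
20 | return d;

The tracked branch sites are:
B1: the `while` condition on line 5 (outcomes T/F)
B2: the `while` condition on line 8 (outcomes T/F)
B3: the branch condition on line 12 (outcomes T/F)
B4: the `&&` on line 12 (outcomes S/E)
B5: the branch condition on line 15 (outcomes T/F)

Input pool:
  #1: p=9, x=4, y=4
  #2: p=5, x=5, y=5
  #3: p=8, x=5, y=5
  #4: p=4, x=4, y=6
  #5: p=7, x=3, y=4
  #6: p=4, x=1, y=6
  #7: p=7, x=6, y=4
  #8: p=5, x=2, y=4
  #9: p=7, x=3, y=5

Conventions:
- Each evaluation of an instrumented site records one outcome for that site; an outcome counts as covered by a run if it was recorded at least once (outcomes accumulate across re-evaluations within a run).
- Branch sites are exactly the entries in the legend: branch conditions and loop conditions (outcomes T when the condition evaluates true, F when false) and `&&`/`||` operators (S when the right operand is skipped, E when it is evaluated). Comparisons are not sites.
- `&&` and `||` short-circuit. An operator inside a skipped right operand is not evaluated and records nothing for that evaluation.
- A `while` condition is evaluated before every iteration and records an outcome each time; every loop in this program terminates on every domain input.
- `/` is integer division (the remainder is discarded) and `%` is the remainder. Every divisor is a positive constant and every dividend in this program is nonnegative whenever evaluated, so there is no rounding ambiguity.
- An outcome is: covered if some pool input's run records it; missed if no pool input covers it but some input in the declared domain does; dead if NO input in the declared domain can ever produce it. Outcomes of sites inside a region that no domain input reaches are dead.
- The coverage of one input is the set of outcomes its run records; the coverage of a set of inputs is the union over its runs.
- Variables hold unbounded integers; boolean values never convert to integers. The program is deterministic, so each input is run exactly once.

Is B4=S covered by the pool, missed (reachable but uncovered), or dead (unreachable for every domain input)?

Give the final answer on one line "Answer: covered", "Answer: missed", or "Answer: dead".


B4=S is recorded by pool input(s) 1, 5, 7, 8 -> covered
Answer: covered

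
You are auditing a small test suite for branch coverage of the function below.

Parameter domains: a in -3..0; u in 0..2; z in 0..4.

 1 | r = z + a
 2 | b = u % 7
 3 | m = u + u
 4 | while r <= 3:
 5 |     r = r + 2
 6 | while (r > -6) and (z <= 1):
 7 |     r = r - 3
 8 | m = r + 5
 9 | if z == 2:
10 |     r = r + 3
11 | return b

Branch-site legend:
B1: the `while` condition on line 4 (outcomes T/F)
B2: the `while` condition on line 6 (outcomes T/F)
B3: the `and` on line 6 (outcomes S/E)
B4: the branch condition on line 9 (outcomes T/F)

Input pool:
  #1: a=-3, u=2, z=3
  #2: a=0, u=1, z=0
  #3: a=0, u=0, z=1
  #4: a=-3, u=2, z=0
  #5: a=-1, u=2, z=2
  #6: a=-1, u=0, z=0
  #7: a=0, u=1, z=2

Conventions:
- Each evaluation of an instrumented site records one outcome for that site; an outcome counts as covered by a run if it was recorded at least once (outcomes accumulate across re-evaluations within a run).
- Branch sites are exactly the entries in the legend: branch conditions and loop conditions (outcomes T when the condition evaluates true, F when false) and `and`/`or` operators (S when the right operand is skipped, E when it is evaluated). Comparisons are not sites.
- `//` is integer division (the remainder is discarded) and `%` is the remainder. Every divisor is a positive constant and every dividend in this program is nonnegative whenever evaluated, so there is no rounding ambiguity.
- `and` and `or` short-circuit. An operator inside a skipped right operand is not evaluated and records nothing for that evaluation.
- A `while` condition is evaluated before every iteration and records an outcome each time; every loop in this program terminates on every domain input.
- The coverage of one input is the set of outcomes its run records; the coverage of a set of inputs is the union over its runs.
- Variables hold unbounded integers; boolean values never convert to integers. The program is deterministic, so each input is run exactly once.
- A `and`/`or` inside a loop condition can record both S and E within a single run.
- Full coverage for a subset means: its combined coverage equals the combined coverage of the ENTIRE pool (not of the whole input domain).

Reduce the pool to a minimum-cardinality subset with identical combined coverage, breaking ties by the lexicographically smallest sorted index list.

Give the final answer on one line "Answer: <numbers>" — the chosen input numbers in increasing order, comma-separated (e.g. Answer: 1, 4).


test 1 (a=-3, u=2, z=3) hits B1=T, B1=F, B2=F, B3=E, B4=F
test 2 (a=0, u=1, z=0) hits B1=T, B1=F, B2=T, B2=F, B3=S, B3=E, B4=F
test 3 (a=0, u=0, z=1) hits B1=T, B1=F, B2=T, B2=F, B3=S, B3=E, B4=F
test 4 (a=-3, u=2, z=0) hits B1=T, B1=F, B2=T, B2=F, B3=S, B3=E, B4=F
test 5 (a=-1, u=2, z=2) hits B1=T, B1=F, B2=F, B3=E, B4=T
test 6 (a=-1, u=0, z=0) hits B1=T, B1=F, B2=T, B2=F, B3=S, B3=E, B4=F
test 7 (a=0, u=1, z=2) hits B1=T, B1=F, B2=F, B3=E, B4=T
pool-wide coverage (8 outcomes): B1=T, B1=F, B2=T, B2=F, B3=S, B3=E, B4=T, B4=F
size 1 is not enough: best union over all size-1 subsets is 7/8
the canonical winner is {2, 5}: size 2, full 8-outcome coverage, earliest index list among size-2 covers
Answer: 2, 5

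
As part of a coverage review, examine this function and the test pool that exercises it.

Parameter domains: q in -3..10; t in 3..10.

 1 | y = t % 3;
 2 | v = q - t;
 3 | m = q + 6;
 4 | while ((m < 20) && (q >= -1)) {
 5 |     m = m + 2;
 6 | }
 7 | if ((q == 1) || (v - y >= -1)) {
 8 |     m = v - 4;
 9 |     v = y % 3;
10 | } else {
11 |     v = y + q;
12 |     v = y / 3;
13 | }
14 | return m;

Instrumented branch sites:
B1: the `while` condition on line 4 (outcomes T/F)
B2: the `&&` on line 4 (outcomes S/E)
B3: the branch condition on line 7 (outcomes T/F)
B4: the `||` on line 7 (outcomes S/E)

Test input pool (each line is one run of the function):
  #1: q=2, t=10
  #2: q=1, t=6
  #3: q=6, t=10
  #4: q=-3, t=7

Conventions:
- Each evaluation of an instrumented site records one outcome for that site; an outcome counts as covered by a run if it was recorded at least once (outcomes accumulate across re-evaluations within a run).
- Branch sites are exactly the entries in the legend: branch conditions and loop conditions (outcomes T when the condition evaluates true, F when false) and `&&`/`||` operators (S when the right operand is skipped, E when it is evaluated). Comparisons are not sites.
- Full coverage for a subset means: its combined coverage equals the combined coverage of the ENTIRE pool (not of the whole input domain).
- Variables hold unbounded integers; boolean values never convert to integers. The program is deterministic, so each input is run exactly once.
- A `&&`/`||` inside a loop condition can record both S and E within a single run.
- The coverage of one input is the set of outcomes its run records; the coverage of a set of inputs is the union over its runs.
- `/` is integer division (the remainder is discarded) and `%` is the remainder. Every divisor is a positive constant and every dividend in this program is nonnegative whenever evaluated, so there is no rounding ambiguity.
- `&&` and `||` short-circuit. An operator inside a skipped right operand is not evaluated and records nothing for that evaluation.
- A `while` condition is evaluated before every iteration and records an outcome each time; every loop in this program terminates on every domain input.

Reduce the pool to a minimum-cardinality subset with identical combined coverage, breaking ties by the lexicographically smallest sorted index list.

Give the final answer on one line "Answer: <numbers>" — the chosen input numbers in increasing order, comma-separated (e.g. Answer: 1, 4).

input #1 (q=2, t=10): events B2->E, B1->T, B2->E, B1->T, B2->E, B1->T, B2->E, B1->T, B2->E, B1->T, B2->E, B1->T, B2->S, B1->F, ...; covers B1=T, B1=F, B2=S, B2=E, B3=F, B4=E
input #2 (q=1, t=6): events B2->E, B1->T, B2->E, B1->T, B2->E, B1->T, B2->E, B1->T, B2->E, B1->T, B2->E, B1->T, B2->E, B1->T, ...; covers B1=T, B1=F, B2=S, B2=E, B3=T, B4=S
input #3 (q=6, t=10): events B2->E, B1->T, B2->E, B1->T, B2->E, B1->T, B2->E, B1->T, B2->S, B1->F, B4->E, B3->F; covers B1=T, B1=F, B2=S, B2=E, B3=F, B4=E
input #4 (q=-3, t=7): events B2->E, B1->F, B4->E, B3->F; covers B1=F, B2=E, B3=F, B4=E
the full pool covers 8 outcomes: B1=T, B1=F, B2=S, B2=E, B3=T, B3=F, B4=S, B4=E
checked all size-1 subsets: none covers 8 outcomes (max 6/8)
at size 2, {1, 2} reaches all 8 outcomes; every lexicographically earlier size-2 subset fails

Answer: 1, 2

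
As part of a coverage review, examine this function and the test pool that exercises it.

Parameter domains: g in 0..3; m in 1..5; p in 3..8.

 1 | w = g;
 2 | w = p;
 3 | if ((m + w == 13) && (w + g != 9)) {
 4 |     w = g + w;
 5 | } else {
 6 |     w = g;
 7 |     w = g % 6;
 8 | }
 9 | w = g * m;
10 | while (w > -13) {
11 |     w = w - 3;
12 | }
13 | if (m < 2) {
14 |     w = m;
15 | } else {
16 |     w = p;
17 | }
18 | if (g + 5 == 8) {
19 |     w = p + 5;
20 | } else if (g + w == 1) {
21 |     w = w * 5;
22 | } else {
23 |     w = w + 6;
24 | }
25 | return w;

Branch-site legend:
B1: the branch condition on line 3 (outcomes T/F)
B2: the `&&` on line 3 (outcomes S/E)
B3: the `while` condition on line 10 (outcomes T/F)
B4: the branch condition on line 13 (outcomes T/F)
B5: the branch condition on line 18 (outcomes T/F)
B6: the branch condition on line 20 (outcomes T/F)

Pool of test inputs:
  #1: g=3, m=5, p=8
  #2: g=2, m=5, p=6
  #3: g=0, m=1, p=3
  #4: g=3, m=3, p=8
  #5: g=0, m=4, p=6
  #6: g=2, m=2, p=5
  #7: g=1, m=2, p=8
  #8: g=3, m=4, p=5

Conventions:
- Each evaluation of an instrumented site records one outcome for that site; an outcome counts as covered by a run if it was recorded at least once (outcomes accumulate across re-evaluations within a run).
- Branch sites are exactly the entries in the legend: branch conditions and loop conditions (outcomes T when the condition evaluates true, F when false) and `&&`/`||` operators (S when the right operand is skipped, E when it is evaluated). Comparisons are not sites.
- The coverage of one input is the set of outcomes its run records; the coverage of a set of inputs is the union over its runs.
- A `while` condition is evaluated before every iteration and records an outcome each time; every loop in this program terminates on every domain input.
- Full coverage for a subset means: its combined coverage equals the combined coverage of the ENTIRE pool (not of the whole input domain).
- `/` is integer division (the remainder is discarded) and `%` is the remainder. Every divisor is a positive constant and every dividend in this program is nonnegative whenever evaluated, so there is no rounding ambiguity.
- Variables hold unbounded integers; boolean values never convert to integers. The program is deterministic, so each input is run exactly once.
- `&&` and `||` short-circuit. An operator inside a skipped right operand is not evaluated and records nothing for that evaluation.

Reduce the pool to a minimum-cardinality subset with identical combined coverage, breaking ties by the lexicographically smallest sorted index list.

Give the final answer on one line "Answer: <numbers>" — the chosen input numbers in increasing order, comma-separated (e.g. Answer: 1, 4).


input #1, g=3, m=5, p=8: events B2->E, B1->T, B3->T, B3->T, B3->T, B3->T, B3->T, B3->T, B3->T, B3->T, B3->T, B3->T, B3->F, B4->F, ...; outcomes B1=T, B2=E, B3=T, B3=F, B4=F, B5=T
input #2, g=2, m=5, p=6: events B2->S, B1->F, B3->T, B3->T, B3->T, B3->T, B3->T, B3->T, B3->T, B3->T, B3->F, B4->F, B5->F, B6->F; outcomes B1=F, B2=S, B3=T, B3=F, B4=F, B5=F, B6=F
input #3, g=0, m=1, p=3: events B2->S, B1->F, B3->T, B3->T, B3->T, B3->T, B3->T, B3->F, B4->T, B5->F, B6->T; outcomes B1=F, B2=S, B3=T, B3=F, B4=T, B5=F, B6=T
input #4, g=3, m=3, p=8: events B2->S, B1->F, B3->T, B3->T, B3->T, B3->T, B3->T, B3->T, B3->T, B3->T, B3->F, B4->F, B5->T; outcomes B1=F, B2=S, B3=T, B3=F, B4=F, B5=T
input #5, g=0, m=4, p=6: events B2->S, B1->F, B3->T, B3->T, B3->T, B3->T, B3->T, B3->F, B4->F, B5->F, B6->F; outcomes B1=F, B2=S, B3=T, B3=F, B4=F, B5=F, B6=F
input #6, g=2, m=2, p=5: events B2->S, B1->F, B3->T, B3->T, B3->T, B3->T, B3->T, B3->T, B3->F, B4->F, B5->F, B6->F; outcomes B1=F, B2=S, B3=T, B3=F, B4=F, B5=F, B6=F
input #7, g=1, m=2, p=8: events B2->S, B1->F, B3->T, B3->T, B3->T, B3->T, B3->T, B3->F, B4->F, B5->F, B6->F; outcomes B1=F, B2=S, B3=T, B3=F, B4=F, B5=F, B6=F
input #8, g=3, m=4, p=5: events B2->S, B1->F, B3->T, B3->T, B3->T, B3->T, B3->T, B3->T, B3->T, B3->T, B3->T, B3->F, B4->F, B5->T; outcomes B1=F, B2=S, B3=T, B3=F, B4=F, B5=T
the full pool covers 12 outcomes: B1=T, B1=F, B2=S, B2=E, B3=T, B3=F, B4=T, B4=F, B5=T, B5=F, B6=T, B6=F
every size-1 subset falls short of the 12 outcomes (best: 7/12)
every size-2 subset falls short of the 12 outcomes (best: 11/12)
inputs {1, 2, 3} (size 3) cover everything; no size-3 subset with a lexicographically smaller index list covers all 12
Answer: 1, 2, 3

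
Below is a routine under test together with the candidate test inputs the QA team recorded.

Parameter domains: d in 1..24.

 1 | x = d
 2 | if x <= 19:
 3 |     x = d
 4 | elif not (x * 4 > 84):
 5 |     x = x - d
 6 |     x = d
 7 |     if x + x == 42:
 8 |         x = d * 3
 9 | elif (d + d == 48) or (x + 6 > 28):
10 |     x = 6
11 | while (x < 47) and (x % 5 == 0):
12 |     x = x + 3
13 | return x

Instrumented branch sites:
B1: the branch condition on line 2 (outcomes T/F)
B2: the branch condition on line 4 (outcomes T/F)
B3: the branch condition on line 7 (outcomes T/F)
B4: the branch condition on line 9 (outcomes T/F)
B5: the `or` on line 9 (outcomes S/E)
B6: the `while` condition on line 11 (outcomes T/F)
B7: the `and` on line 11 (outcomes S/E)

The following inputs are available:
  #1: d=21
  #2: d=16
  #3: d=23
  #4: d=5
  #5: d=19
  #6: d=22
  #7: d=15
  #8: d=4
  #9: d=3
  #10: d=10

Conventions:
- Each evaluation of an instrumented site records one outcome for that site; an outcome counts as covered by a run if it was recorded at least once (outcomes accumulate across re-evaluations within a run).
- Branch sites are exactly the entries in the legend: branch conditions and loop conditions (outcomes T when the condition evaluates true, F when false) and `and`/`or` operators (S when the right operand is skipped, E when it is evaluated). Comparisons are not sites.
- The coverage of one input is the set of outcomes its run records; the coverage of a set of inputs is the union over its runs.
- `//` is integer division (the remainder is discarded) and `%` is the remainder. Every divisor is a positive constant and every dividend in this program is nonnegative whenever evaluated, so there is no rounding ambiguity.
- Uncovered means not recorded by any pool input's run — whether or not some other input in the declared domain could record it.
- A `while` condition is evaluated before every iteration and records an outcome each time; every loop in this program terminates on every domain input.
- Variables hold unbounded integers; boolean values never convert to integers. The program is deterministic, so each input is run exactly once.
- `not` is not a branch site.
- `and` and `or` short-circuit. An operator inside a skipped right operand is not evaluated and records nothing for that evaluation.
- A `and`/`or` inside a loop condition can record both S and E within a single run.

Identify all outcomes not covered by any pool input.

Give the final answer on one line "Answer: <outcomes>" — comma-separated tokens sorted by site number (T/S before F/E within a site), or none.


input #1, d=21: events B1->F, B2->T, B3->T, B7->S, B6->F; outcomes B1=F, B2=T, B3=T, B6=F, B7=S
input #2, d=16: events B1->T, B7->E, B6->F; outcomes B1=T, B6=F, B7=E
input #3, d=23: events B1->F, B2->F, B5->E, B4->T, B7->E, B6->F; outcomes B1=F, B2=F, B4=T, B5=E, B6=F, B7=E
input #4, d=5: events B1->T, B7->E, B6->T, B7->E, B6->F; outcomes B1=T, B6=T, B6=F, B7=E
input #5, d=19: events B1->T, B7->E, B6->F; outcomes B1=T, B6=F, B7=E
input #6, d=22: events B1->F, B2->F, B5->E, B4->F, B7->E, B6->F; outcomes B1=F, B2=F, B4=F, B5=E, B6=F, B7=E
input #7, d=15: events B1->T, B7->E, B6->T, B7->E, B6->F; outcomes B1=T, B6=T, B6=F, B7=E
input #8, d=4: events B1->T, B7->E, B6->F; outcomes B1=T, B6=F, B7=E
input #9, d=3: events B1->T, B7->E, B6->F; outcomes B1=T, B6=F, B7=E
input #10, d=10: events B1->T, B7->E, B6->T, B7->E, B6->F; outcomes B1=T, B6=T, B6=F, B7=E
union over the pool: B1=T, B1=F, B2=T, B2=F, B3=T, B4=T, B4=F, B5=E, B6=T, B6=F, B7=S, B7=E
uncovered (2 of 14): B3=F, B5=S
Answer: B3=F, B5=S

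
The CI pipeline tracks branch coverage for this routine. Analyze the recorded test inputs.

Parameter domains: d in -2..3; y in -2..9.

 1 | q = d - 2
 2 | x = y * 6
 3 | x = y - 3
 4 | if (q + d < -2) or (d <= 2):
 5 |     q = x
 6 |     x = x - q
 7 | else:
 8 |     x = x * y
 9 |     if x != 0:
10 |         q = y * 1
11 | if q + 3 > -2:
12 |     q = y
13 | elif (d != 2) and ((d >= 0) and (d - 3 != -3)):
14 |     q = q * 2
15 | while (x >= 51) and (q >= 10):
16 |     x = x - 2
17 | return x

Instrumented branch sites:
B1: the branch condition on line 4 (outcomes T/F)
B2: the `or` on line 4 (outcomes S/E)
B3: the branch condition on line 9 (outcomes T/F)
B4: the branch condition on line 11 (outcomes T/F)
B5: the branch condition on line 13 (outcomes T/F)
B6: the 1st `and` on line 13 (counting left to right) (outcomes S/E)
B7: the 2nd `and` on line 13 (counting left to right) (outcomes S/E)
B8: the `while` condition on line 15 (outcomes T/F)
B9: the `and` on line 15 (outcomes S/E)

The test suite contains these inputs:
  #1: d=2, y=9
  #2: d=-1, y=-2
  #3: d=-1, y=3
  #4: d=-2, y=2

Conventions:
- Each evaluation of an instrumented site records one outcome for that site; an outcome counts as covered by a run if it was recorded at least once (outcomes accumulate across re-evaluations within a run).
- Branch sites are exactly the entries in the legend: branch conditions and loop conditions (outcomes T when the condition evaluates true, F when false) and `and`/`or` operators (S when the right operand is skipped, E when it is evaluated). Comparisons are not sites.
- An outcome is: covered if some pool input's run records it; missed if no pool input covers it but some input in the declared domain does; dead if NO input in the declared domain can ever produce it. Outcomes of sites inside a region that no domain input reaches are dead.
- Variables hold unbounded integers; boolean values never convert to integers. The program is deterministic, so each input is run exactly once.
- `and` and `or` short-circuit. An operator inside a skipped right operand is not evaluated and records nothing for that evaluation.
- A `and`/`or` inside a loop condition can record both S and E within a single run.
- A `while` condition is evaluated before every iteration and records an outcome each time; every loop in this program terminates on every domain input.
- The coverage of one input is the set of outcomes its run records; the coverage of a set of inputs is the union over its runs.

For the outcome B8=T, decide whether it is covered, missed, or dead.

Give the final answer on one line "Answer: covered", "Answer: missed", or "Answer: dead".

no pool input records B8=T
checking all 72 inputs in the declared domain: B8=T is never recorded -> dead

Answer: dead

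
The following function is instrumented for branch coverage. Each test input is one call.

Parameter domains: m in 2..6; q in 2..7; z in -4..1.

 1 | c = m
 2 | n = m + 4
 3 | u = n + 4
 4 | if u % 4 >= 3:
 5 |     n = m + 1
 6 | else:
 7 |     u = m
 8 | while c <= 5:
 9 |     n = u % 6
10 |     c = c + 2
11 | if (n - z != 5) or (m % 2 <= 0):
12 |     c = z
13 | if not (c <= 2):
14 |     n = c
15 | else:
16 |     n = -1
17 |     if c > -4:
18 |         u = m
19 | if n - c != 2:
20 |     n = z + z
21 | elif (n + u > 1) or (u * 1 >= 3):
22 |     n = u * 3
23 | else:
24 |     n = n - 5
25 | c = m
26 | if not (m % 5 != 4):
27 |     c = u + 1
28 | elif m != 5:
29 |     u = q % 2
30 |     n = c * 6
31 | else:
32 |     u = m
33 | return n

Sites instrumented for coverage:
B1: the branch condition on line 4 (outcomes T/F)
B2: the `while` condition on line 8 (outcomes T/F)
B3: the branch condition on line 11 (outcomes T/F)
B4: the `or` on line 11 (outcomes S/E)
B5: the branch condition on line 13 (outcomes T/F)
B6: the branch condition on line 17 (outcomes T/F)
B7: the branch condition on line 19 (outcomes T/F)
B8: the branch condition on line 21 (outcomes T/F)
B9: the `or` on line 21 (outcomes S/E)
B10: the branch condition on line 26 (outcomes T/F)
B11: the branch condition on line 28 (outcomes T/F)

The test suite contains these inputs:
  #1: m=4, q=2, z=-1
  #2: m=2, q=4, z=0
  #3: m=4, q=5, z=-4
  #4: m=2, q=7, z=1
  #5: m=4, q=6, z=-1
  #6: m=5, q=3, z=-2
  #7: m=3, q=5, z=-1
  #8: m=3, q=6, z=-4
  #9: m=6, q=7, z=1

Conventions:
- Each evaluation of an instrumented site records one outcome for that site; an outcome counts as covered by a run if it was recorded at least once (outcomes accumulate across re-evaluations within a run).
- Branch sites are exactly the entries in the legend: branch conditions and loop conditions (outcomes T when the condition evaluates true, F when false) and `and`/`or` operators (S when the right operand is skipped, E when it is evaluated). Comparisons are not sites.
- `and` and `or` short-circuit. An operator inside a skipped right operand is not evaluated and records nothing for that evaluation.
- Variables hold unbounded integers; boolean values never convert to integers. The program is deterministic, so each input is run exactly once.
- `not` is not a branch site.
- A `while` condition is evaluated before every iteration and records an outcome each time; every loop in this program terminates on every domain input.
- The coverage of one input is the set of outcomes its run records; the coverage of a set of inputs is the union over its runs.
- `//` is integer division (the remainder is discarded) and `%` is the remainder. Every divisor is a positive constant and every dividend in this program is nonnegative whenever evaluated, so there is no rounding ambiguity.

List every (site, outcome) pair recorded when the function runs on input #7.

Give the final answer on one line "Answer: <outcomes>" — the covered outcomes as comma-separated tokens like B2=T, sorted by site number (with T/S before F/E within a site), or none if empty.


Tracing the run of input #7 (m=3, q=5, z=-1):
  B1->T, B2->T, B2->T, B2->F, B4->S, B3->T, B5->F, B6->T, B7->T, B10->F
  B11->T
deduplicating events, the covered set is: B1=T, B2=T, B2=F, B3=T, B4=S, B5=F, B6=T, B7=T, B10=F, B11=T
Answer: B1=T, B2=T, B2=F, B3=T, B4=S, B5=F, B6=T, B7=T, B10=F, B11=T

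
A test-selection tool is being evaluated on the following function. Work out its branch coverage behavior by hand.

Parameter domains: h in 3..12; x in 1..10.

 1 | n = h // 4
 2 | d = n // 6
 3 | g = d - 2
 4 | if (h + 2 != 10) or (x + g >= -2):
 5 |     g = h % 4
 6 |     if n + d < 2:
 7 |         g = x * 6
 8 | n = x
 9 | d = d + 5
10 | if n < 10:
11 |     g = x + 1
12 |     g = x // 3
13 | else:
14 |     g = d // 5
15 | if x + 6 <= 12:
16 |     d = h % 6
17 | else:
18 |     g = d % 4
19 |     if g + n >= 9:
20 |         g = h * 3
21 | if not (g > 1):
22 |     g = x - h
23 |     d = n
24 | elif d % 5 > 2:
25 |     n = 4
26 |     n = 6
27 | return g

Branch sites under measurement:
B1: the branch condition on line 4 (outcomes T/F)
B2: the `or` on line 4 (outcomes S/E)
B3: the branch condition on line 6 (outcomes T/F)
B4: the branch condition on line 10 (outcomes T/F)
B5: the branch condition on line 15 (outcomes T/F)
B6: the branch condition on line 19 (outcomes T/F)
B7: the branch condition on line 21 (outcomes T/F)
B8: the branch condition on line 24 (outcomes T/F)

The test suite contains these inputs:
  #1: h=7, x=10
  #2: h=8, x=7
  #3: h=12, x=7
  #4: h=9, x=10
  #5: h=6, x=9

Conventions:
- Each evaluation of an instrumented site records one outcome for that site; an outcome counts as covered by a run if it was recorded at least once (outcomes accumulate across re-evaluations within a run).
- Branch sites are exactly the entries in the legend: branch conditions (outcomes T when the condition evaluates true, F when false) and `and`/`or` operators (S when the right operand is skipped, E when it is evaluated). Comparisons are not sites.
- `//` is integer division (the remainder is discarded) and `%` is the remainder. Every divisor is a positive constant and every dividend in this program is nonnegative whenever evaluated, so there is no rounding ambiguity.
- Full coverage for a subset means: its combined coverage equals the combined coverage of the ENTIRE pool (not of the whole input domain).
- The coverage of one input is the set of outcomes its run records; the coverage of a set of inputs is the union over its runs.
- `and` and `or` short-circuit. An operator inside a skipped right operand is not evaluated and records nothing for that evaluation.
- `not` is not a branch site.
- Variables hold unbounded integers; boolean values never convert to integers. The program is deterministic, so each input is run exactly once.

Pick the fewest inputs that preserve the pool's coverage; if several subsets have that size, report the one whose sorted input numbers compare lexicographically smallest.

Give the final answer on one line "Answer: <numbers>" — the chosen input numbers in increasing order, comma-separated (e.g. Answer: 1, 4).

run #1 (h=7, x=10) runs B2->S, B1->T, B3->T, B4->F, B5->F, B6->T, B7->F, B8->F; records B1=T, B2=S, B3=T, B4=F, B5=F, B6=T, B7=F, B8=F
run #2 (h=8, x=7) runs B2->E, B1->T, B3->F, B4->T, B5->F, B6->F, B7->T; records B1=T, B2=E, B3=F, B4=T, B5=F, B6=F, B7=T
run #3 (h=12, x=7) runs B2->S, B1->T, B3->F, B4->T, B5->F, B6->F, B7->T; records B1=T, B2=S, B3=F, B4=T, B5=F, B6=F, B7=T
run #4 (h=9, x=10) runs B2->S, B1->T, B3->F, B4->F, B5->F, B6->T, B7->F, B8->F; records B1=T, B2=S, B3=F, B4=F, B5=F, B6=T, B7=F, B8=F
run #5 (h=6, x=9) runs B2->S, B1->T, B3->T, B4->T, B5->F, B6->T, B7->F, B8->F; records B1=T, B2=S, B3=T, B4=T, B5=F, B6=T, B7=F, B8=F
together the pool reaches 13 outcomes: B1=T, B2=S, B2=E, B3=T, B3=F, B4=T, B4=F, B5=F, B6=T, B6=F, B7=T, B7=F, B8=F
size 1 is not enough: best union over all size-1 subsets is 8/13
size 2: inputs {1, 2} cover all 13 outcomes, and no lexicographically smaller subset of this size does

Answer: 1, 2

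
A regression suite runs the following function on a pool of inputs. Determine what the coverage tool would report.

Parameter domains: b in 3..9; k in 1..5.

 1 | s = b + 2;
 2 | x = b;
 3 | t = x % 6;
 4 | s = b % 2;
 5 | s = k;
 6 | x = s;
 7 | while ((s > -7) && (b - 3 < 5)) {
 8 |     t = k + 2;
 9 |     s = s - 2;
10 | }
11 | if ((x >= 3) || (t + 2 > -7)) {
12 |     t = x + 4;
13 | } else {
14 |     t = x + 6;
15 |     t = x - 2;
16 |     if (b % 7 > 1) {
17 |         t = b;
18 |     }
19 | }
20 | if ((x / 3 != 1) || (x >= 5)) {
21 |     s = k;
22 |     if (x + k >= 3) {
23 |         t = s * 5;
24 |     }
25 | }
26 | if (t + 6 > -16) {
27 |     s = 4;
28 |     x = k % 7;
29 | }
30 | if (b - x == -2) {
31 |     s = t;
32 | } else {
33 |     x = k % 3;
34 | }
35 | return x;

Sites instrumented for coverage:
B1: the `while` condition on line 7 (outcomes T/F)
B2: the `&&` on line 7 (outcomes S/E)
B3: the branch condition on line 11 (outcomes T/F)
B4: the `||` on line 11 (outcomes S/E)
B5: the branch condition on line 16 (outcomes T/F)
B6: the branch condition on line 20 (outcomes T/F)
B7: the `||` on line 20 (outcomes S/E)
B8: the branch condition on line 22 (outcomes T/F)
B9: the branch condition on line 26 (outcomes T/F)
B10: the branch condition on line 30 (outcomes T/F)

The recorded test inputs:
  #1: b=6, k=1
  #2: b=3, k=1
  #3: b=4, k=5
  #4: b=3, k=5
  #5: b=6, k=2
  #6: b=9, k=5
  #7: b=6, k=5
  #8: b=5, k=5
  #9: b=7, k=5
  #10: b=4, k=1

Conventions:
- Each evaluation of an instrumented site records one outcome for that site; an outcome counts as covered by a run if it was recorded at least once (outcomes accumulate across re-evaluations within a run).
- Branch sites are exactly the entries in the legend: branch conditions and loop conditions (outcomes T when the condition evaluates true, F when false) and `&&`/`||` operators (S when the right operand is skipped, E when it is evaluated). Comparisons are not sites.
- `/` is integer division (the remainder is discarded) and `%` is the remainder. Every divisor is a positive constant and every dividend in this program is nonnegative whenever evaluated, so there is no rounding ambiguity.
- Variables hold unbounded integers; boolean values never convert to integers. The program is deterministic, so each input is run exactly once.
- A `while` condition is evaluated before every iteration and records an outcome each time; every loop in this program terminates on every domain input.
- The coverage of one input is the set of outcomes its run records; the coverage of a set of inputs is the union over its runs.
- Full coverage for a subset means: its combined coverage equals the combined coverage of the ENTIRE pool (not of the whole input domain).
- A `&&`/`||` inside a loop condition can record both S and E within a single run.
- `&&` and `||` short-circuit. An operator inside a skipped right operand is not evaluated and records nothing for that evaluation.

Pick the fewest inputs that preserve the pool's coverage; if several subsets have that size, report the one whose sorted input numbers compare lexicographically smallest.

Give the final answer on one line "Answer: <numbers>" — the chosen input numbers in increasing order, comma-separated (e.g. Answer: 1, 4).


#1 (b=6, k=1) -> covered: B1=T, B1=F, B2=S, B2=E, B3=T, B4=E, B6=T, B7=S, B8=F, B9=T, B10=F
#2 (b=3, k=1) -> covered: B1=T, B1=F, B2=S, B2=E, B3=T, B4=E, B6=T, B7=S, B8=F, B9=T, B10=F
#3 (b=4, k=5) -> covered: B1=T, B1=F, B2=S, B2=E, B3=T, B4=S, B6=T, B7=E, B8=T, B9=T, B10=F
#4 (b=3, k=5) -> covered: B1=T, B1=F, B2=S, B2=E, B3=T, B4=S, B6=T, B7=E, B8=T, B9=T, B10=T
#5 (b=6, k=2) -> covered: B1=T, B1=F, B2=S, B2=E, B3=T, B4=E, B6=T, B7=S, B8=T, B9=T, B10=F
#6 (b=9, k=5) -> covered: B1=F, B2=E, B3=T, B4=S, B6=T, B7=E, B8=T, B9=T, B10=F
#7 (b=6, k=5) -> covered: B1=T, B1=F, B2=S, B2=E, B3=T, B4=S, B6=T, B7=E, B8=T, B9=T, B10=F
#8 (b=5, k=5) -> covered: B1=T, B1=F, B2=S, B2=E, B3=T, B4=S, B6=T, B7=E, B8=T, B9=T, B10=F
#9 (b=7, k=5) -> covered: B1=T, B1=F, B2=S, B2=E, B3=T, B4=S, B6=T, B7=E, B8=T, B9=T, B10=F
#10 (b=4, k=1) -> covered: B1=T, B1=F, B2=S, B2=E, B3=T, B4=E, B6=T, B7=S, B8=F, B9=T, B10=F
the full pool covers 15 outcomes: B1=T, B1=F, B2=S, B2=E, B3=T, B4=S, B4=E, B6=T, B7=S, B7=E, B8=T, B8=F, B9=T, B10=T, B10=F
checked all size-1 subsets: none covers 15 outcomes (max 11/15)
size 2: inputs {1, 4} cover all 15 outcomes, and no lexicographically smaller subset of this size does
Answer: 1, 4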